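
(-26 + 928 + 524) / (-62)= -23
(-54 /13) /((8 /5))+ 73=3661 /52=70.40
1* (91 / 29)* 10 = 910 / 29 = 31.38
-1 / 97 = -0.01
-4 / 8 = -1 / 2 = -0.50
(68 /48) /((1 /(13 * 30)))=1105 /2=552.50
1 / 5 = 0.20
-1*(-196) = 196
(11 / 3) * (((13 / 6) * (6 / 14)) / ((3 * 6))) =143 / 756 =0.19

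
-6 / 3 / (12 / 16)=-8 / 3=-2.67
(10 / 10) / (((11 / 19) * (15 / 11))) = 19 / 15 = 1.27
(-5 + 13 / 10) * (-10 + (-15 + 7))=333 / 5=66.60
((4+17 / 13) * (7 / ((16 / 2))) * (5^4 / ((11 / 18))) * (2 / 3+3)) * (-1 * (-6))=2716875 / 26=104495.19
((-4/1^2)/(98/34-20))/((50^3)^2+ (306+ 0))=34/2273437544523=0.00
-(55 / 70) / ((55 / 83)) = -83 / 70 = -1.19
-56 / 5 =-11.20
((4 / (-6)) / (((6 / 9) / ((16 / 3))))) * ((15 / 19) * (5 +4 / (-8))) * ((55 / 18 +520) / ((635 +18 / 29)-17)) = -273035 / 17043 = -16.02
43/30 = 1.43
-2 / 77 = -0.03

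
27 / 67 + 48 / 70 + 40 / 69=1.67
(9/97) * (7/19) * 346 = 11.83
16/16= 1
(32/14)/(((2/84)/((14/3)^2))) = 6272/3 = 2090.67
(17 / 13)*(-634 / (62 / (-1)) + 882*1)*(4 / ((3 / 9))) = 5642436 / 403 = 14001.08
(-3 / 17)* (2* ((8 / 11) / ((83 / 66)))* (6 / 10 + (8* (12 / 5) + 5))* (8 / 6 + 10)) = -23808 / 415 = -57.37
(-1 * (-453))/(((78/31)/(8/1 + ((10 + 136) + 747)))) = 4217581/26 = 162214.65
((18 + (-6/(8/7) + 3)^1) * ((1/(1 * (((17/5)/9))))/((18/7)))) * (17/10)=441/16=27.56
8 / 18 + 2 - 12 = -86 / 9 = -9.56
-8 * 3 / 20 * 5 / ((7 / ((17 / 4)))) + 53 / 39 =-1247 / 546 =-2.28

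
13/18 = 0.72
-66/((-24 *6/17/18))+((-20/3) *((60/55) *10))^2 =2627881/484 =5429.51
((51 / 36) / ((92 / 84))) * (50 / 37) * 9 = 26775 / 1702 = 15.73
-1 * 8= -8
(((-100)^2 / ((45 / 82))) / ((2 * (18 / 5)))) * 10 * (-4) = -8200000 / 81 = -101234.57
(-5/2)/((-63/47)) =235/126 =1.87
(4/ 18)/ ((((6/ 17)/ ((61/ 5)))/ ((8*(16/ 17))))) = 7808/ 135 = 57.84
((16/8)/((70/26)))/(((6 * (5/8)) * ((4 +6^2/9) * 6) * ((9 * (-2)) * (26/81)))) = -1/1400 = -0.00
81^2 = 6561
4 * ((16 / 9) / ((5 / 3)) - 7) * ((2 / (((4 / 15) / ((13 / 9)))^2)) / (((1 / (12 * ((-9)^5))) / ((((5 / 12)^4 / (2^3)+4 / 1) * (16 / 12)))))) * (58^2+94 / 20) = 9086291055168093 / 512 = 17746662217125.18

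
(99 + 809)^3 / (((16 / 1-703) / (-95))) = 71118264640 / 687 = 103520035.87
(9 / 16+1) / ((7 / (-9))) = -225 / 112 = -2.01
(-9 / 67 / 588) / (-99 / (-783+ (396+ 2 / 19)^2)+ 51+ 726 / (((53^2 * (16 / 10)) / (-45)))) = -158309658517 / 30303981076164929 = -0.00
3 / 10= 0.30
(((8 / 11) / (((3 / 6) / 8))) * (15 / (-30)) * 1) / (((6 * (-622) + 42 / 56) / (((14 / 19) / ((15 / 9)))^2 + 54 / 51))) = 16421376 / 8396183125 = 0.00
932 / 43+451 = 20325 / 43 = 472.67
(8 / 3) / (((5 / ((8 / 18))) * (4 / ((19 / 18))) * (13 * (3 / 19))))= 1444 / 47385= 0.03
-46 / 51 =-0.90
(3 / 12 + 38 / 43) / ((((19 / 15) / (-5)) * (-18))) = 1625 / 6536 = 0.25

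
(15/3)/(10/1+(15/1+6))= 5/31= 0.16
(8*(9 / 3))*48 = 1152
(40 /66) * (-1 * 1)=-20 /33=-0.61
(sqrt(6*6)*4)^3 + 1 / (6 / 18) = 13827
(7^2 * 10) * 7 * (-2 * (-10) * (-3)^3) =-1852200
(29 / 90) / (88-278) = -29 / 17100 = -0.00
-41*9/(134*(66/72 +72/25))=-55350/76313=-0.73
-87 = -87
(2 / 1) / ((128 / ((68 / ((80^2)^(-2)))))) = 43520000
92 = 92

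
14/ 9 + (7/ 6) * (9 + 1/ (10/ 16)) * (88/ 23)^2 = 4346566/ 23805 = 182.59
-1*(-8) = 8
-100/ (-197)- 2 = -294/ 197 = -1.49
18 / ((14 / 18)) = 162 / 7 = 23.14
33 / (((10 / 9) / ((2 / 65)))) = 297 / 325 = 0.91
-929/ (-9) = 103.22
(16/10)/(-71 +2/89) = -712/31585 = -0.02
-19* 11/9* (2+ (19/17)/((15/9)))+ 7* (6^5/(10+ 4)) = 2926877/765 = 3825.98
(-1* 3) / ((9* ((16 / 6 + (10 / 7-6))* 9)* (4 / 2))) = 0.01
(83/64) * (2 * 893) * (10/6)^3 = 9264875/864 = 10723.23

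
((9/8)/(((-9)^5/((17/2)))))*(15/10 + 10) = -391/209952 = -0.00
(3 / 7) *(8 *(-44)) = -150.86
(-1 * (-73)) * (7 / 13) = 511 / 13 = 39.31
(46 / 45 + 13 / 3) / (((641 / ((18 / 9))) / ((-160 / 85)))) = -15424 / 490365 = -0.03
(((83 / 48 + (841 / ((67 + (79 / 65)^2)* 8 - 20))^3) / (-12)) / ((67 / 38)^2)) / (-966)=9907492386939444115873 / 61830413278149123986299776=0.00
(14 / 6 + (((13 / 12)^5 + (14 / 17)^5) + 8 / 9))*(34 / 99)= 163585524583 / 93522138624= 1.75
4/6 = 2/3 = 0.67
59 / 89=0.66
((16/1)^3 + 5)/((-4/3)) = -12303/4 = -3075.75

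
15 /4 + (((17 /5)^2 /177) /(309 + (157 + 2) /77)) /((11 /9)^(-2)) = 32196426113 /8584995600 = 3.75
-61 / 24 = -2.54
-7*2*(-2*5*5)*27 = 18900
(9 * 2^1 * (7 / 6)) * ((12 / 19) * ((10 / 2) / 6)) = 210 / 19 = 11.05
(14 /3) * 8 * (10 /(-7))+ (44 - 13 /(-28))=-745 /84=-8.87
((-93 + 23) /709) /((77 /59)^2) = -34810 /600523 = -0.06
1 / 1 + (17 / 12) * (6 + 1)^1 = 131 / 12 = 10.92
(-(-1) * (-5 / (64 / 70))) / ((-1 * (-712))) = -175 / 22784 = -0.01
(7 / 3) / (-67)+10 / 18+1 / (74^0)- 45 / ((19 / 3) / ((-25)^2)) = -4439.27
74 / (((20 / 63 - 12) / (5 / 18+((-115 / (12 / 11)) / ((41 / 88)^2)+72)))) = 3239380081 / 1237216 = 2618.28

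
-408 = -408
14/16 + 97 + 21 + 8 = 1015/8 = 126.88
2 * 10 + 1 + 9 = 30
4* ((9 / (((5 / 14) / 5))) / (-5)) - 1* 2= -514 / 5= -102.80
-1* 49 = -49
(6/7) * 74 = 444/7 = 63.43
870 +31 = 901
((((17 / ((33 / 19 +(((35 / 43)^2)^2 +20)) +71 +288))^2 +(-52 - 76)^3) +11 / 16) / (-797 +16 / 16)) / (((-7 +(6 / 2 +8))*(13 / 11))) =226280883098699849458514518207 / 406014762904057971045720832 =557.32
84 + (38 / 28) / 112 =131731 / 1568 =84.01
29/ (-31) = -29/ 31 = -0.94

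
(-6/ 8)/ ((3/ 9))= -9/ 4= -2.25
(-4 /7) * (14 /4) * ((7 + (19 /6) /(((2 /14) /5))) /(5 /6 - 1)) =1414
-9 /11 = -0.82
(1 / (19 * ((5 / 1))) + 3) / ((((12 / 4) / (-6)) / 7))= -4004 / 95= -42.15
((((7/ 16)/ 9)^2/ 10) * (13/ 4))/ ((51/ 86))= 27391/ 21150720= 0.00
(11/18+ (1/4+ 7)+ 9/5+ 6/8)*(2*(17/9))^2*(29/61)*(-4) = -62823976/222345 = -282.55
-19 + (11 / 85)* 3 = -1582 / 85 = -18.61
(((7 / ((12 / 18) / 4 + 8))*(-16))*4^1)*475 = -182400 / 7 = -26057.14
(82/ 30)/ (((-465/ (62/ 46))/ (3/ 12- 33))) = 0.26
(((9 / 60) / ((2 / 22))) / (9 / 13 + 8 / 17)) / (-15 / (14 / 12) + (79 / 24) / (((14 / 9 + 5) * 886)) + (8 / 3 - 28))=-16011839844 / 430969733995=-0.04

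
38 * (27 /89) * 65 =66690 /89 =749.33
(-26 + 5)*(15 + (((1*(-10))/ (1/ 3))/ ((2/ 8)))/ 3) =525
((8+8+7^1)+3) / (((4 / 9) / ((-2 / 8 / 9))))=-13 / 8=-1.62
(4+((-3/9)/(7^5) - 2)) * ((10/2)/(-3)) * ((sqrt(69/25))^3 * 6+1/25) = -4638686 * sqrt(69)/420175 - 100841/756315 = -91.84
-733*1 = -733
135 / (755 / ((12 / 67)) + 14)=1620 / 50753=0.03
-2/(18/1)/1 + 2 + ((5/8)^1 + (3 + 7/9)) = 151/24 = 6.29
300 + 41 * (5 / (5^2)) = 1541 / 5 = 308.20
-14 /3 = -4.67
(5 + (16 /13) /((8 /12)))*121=10769 /13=828.38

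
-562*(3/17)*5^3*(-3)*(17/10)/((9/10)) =70250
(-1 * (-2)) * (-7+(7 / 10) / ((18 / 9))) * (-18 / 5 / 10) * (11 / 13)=13167 / 3250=4.05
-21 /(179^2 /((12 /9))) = -28 /32041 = -0.00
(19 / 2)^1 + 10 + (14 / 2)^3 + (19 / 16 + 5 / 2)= 5859 / 16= 366.19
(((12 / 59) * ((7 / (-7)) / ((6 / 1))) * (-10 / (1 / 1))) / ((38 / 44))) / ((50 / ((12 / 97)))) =0.00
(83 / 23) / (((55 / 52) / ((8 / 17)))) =1.61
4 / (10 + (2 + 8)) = 1 / 5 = 0.20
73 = 73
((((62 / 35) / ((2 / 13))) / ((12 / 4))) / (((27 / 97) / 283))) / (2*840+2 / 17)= 188066801 / 80973270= 2.32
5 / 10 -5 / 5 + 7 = 13 / 2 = 6.50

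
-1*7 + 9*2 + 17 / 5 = 72 / 5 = 14.40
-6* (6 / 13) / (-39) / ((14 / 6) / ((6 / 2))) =108 / 1183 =0.09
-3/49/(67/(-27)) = 81/3283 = 0.02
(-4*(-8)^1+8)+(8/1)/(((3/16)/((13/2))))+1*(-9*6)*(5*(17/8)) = -3077/12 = -256.42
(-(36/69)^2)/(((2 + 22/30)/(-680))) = 1468800/21689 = 67.72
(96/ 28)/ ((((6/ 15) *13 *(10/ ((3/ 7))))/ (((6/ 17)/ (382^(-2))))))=15759792/ 10829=1455.33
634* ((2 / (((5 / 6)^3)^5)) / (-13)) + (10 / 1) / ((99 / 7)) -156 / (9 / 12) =-67164924081450682 / 39276123046875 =-1710.07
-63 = -63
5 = 5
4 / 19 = 0.21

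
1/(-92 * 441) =-1/40572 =-0.00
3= 3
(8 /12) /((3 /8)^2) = 128 /27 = 4.74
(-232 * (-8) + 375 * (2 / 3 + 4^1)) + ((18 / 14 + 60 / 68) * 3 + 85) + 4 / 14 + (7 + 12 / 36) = 1322729 / 357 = 3705.12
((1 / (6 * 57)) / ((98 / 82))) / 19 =41 / 318402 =0.00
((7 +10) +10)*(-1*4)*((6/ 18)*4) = -144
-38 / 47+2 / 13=-400 / 611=-0.65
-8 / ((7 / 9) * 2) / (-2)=18 / 7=2.57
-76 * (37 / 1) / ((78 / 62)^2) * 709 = -1915953388 / 1521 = -1259666.92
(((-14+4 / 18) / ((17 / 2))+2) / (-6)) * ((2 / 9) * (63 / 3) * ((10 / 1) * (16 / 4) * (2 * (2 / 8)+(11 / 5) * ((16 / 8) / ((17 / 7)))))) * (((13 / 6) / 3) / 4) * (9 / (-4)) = 345709 / 31212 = 11.08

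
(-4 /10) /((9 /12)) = -8 /15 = -0.53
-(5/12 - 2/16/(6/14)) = -0.12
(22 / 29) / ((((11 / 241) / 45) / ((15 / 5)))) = 65070 / 29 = 2243.79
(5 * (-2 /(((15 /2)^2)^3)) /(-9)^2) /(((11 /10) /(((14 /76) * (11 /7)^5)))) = -1874048 /1683597706875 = -0.00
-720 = -720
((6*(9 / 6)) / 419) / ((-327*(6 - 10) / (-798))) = -1197 / 91342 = -0.01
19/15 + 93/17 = 1718/255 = 6.74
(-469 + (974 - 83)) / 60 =211 / 30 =7.03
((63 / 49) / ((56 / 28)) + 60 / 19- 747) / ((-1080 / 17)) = 1120249 / 95760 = 11.70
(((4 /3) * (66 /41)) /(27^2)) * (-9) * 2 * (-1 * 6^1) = 352 /1107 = 0.32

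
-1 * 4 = -4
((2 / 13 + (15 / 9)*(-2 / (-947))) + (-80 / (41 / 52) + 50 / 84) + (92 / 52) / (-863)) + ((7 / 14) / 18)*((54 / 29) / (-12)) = -16442029737757 / 163249519272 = -100.72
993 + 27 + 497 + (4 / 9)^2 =122893 / 81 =1517.20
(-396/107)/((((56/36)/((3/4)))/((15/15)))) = -2673/1498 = -1.78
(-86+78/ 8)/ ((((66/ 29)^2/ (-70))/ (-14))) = -62843725/ 4356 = -14426.93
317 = 317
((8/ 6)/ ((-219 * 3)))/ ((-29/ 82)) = 328/ 57159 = 0.01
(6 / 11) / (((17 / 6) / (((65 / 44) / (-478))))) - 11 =-10816291 / 983246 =-11.00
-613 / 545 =-1.12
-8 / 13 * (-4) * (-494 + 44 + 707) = 8224 / 13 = 632.62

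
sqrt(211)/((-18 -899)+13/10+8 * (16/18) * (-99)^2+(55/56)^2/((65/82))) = 0.00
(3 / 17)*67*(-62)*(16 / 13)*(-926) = 184636992 / 221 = 835461.50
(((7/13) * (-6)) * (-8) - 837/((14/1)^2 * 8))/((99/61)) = 10491329/672672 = 15.60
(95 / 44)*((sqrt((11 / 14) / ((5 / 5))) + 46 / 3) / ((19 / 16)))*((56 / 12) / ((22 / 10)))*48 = 1600*sqrt(154) / 121 + 1030400 / 363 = 3002.66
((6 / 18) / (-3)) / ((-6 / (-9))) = -1 / 6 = -0.17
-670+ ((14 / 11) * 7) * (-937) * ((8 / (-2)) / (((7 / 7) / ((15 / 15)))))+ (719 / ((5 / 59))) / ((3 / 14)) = 11931844 / 165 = 72314.21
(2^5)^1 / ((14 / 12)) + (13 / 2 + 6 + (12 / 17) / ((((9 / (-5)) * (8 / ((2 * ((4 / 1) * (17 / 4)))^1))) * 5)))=1663 / 42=39.60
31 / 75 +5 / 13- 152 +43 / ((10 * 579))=-56902097 / 376350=-151.19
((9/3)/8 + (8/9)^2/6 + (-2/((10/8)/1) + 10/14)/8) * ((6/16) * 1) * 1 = 13471/90720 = 0.15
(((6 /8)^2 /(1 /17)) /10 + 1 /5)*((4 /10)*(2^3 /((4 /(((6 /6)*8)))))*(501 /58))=63.92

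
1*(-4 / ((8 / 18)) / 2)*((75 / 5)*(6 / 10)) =-81 / 2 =-40.50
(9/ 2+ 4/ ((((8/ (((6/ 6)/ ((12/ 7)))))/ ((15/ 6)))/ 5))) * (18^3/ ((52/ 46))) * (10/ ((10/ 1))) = 2185299/ 52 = 42024.98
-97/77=-1.26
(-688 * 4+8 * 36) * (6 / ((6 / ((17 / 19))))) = -41888 / 19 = -2204.63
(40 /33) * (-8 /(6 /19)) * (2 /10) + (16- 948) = -92876 /99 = -938.14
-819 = -819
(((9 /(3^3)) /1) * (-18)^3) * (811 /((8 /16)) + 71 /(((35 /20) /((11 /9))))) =-22746960 /7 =-3249565.71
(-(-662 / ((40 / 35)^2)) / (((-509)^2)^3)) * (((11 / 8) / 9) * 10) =892045 / 20033608068205564032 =0.00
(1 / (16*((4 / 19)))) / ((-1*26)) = -0.01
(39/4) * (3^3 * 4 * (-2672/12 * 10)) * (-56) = 131302080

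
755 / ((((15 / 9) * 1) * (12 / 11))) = 1661 / 4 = 415.25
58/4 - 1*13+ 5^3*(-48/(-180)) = 209/6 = 34.83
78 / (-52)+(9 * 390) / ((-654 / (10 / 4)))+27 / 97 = -154779 / 10573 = -14.64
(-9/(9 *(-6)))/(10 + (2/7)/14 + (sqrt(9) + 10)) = 49/6768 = 0.01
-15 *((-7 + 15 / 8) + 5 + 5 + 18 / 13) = -9765 / 104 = -93.89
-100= -100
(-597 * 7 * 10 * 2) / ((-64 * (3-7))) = -20895 / 64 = -326.48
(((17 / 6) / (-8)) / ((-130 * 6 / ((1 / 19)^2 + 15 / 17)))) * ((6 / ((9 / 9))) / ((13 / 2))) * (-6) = -679 / 305045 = -0.00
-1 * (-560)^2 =-313600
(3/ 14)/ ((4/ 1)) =3/ 56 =0.05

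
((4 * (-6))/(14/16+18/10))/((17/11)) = -10560/1819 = -5.81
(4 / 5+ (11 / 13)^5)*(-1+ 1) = 0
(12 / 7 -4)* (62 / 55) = -992 / 385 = -2.58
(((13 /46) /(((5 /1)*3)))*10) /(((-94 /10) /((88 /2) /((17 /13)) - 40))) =2340 /18377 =0.13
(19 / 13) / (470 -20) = 19 / 5850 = 0.00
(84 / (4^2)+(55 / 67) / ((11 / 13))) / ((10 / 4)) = 1667 / 670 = 2.49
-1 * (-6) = 6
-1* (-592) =592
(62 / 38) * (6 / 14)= 93 / 133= 0.70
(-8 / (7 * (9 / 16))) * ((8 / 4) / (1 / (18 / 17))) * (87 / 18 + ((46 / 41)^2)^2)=-27855822080 / 1008796677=-27.61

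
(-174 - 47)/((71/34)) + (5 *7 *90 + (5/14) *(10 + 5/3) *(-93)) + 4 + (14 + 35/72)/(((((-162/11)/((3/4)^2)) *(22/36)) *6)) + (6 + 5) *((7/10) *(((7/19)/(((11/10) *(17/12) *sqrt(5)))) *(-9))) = 1305654587/490752 - 5292 *sqrt(5)/1615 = 2653.19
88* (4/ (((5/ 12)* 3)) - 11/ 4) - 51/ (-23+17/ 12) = 54342/ 1295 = 41.96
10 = 10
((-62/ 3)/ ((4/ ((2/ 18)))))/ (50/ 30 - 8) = 31/ 342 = 0.09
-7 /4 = -1.75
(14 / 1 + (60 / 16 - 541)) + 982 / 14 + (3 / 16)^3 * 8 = -1623747 / 3584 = -453.05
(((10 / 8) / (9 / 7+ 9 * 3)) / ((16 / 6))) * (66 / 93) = 0.01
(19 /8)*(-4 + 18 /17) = -475 /68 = -6.99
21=21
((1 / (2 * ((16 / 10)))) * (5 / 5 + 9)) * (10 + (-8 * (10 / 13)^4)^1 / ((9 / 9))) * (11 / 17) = 28271375 / 1942148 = 14.56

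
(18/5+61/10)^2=9409/100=94.09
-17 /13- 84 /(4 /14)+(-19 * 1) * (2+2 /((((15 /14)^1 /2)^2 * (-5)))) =-306.83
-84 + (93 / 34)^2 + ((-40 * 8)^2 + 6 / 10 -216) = 590184713 / 5780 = 102108.08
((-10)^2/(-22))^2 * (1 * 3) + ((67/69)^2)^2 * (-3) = 54229516859/914240547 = 59.32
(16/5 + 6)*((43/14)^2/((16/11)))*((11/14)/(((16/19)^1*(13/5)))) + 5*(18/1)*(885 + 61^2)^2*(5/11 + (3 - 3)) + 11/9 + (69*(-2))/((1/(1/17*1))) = 6669438129869153279/7684604928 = 867896032.70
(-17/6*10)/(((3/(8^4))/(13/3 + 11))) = -16015360/27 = -593161.48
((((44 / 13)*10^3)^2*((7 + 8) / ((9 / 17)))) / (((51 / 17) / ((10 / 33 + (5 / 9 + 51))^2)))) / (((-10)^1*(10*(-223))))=13047627.25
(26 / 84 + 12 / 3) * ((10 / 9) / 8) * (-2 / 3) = -905 / 2268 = -0.40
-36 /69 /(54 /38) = -76 /207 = -0.37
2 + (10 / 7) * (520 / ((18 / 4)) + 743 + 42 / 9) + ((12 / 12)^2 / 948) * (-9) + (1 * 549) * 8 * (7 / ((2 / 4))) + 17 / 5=6243802291 / 99540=62726.57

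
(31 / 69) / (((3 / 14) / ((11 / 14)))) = 341 / 207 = 1.65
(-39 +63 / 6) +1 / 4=-113 / 4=-28.25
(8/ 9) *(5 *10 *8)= 3200/ 9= 355.56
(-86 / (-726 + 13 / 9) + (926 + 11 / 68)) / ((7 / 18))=3696648219 / 1551998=2381.86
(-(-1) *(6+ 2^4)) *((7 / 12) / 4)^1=77 / 24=3.21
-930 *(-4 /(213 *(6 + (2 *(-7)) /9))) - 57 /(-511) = 146616 /36281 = 4.04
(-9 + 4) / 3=-5 / 3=-1.67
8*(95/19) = 40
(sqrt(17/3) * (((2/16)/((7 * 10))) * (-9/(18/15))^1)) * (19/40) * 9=-171 * sqrt(51)/8960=-0.14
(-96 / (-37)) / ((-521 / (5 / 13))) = -480 / 250601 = -0.00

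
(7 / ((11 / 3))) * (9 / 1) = 17.18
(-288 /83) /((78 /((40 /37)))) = -1920 /39923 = -0.05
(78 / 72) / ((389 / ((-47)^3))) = -1349699 / 4668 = -289.14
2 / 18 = 1 / 9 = 0.11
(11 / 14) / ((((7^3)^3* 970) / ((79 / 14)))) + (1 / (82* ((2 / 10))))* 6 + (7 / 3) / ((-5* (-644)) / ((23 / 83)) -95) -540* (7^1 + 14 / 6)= -10961883932500835763449 / 2175134951181582600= -5039.63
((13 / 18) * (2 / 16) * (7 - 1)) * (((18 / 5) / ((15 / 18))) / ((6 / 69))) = 2691 / 100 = 26.91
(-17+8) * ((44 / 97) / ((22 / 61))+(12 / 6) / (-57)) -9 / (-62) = -1240773 / 114266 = -10.86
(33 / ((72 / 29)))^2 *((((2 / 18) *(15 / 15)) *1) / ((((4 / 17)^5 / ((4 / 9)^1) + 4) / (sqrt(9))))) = 144486068177 / 9818032896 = 14.72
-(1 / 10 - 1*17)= 169 / 10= 16.90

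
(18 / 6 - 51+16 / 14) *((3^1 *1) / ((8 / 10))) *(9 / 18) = -615 / 7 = -87.86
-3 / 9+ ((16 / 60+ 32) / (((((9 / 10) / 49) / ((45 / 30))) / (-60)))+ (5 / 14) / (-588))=-1301536829 / 8232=-158107.00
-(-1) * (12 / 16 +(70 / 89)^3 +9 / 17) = 84656303 / 47937892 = 1.77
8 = 8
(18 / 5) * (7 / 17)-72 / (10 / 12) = -7218 / 85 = -84.92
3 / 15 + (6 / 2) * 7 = 106 / 5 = 21.20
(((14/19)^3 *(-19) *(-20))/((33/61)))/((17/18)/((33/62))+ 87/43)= 64777608/875425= 74.00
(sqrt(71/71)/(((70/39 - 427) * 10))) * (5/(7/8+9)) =-156/1310057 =-0.00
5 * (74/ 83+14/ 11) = 9880/ 913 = 10.82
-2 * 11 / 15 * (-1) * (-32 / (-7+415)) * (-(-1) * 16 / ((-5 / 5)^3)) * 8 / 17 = 11264 / 13005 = 0.87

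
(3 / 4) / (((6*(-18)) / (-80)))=5 / 9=0.56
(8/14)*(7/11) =4/11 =0.36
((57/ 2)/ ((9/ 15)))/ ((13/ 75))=7125/ 26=274.04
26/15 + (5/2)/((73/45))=7171/2190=3.27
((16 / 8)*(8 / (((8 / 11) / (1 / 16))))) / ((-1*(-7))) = 11 / 56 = 0.20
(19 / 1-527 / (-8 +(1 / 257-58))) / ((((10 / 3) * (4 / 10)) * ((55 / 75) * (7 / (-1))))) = -10298205 / 2611994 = -3.94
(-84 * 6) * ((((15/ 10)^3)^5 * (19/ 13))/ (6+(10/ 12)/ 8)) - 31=-51557153261/ 975104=-52873.49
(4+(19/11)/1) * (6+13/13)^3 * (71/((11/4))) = 6136956/121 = 50718.64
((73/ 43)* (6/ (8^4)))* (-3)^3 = -5913/ 88064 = -0.07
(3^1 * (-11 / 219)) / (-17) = 0.01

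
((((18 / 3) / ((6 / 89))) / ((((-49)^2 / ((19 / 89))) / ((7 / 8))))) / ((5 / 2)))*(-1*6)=-57 / 3430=-0.02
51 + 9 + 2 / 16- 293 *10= -22959 / 8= -2869.88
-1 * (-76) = 76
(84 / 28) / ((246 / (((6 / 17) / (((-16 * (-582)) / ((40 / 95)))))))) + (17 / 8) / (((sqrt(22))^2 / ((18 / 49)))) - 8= -44116020775 / 5539070152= -7.96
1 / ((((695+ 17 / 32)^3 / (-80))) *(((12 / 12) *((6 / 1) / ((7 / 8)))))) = -1146880 / 33076620625779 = -0.00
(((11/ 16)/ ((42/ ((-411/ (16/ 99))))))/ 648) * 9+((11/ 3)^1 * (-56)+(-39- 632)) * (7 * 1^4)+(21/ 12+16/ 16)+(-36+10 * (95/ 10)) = -6073.16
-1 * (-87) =87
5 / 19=0.26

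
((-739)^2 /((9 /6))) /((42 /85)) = 46420285 /63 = 736829.92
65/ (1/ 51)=3315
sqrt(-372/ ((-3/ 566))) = 2 * sqrt(17546) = 264.92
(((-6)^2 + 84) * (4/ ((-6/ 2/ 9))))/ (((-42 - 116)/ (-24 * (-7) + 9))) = 127440/ 79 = 1613.16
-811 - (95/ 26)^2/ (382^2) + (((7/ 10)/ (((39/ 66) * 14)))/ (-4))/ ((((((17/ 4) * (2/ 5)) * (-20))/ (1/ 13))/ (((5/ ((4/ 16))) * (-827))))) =-1361341055141/ 1676958608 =-811.79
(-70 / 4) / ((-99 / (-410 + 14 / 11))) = -78680 / 1089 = -72.25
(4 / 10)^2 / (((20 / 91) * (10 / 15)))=273 / 250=1.09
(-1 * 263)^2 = 69169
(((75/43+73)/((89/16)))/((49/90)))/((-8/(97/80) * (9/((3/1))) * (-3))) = 155879/375046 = 0.42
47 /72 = 0.65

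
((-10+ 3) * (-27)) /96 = 63 /32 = 1.97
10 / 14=0.71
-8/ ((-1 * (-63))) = -8/ 63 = -0.13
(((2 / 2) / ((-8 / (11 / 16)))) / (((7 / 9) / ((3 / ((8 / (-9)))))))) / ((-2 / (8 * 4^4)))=-2673 / 7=-381.86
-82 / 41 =-2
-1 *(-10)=10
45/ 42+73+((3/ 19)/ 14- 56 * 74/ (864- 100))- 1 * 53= 397776/ 25403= 15.66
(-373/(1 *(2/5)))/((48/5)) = -9325/96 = -97.14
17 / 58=0.29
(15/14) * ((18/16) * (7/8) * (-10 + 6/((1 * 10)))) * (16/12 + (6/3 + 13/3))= -9729/128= -76.01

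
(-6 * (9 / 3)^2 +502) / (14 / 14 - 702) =-448 / 701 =-0.64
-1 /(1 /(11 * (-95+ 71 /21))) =21164 /21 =1007.81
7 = 7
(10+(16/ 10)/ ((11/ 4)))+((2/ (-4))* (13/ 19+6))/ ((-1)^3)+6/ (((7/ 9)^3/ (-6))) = -44868317/ 716870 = -62.59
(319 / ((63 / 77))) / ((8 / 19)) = 66671 / 72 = 925.99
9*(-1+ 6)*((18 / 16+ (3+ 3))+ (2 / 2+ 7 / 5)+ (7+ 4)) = 7389 / 8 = 923.62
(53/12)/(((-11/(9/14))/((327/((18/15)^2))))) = -144425/2464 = -58.61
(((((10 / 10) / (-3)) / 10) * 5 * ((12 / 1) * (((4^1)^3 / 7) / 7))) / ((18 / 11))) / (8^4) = -11 / 28224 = -0.00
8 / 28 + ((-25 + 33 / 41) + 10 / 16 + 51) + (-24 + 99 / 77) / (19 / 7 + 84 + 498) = 260092991 / 9397528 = 27.68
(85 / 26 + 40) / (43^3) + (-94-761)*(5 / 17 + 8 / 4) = -68930164665 / 35142094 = -1961.47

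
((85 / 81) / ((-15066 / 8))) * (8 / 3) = -2720 / 1830519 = -0.00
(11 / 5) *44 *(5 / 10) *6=1452 / 5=290.40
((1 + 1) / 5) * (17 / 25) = 34 / 125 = 0.27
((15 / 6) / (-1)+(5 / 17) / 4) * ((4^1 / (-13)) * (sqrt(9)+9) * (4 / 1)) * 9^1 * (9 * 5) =3207600 / 221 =14514.03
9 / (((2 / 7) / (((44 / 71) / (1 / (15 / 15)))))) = 1386 / 71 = 19.52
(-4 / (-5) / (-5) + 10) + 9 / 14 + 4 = 5069 / 350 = 14.48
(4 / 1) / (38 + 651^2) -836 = -354329400 / 423839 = -836.00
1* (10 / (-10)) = -1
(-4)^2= 16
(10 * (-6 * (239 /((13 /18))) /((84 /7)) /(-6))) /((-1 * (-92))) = 3.00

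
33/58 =0.57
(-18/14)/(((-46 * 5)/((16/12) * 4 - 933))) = -363/70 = -5.19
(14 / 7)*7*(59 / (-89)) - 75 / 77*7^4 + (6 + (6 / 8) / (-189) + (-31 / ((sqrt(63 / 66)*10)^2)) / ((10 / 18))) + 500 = -56820115181 / 30838500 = -1842.51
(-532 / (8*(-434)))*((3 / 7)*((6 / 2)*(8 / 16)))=171 / 1736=0.10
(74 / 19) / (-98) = -37 / 931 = -0.04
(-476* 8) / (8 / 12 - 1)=11424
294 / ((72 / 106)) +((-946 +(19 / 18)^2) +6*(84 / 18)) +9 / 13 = -2035913 / 4212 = -483.36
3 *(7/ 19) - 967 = -18352/ 19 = -965.89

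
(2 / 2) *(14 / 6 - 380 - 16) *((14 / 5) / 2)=-8267 / 15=-551.13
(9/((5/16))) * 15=432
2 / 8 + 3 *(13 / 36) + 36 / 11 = 152 / 33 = 4.61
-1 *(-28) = 28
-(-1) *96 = 96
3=3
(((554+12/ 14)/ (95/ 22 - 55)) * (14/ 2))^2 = 7301360704/ 1243225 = 5872.92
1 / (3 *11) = 1 / 33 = 0.03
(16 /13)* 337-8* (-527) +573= 67649 /13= 5203.77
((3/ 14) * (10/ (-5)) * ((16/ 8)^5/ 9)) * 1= -32/ 21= -1.52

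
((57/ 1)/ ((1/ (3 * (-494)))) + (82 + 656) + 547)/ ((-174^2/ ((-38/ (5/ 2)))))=-1580591/ 37845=-41.76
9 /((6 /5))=15 /2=7.50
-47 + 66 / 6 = -36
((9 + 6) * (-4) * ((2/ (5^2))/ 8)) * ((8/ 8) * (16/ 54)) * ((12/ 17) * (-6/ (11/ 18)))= 1152/ 935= 1.23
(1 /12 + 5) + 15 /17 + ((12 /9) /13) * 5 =5727 /884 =6.48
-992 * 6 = -5952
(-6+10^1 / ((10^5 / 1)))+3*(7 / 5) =-17999 / 10000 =-1.80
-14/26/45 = -0.01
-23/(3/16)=-368/3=-122.67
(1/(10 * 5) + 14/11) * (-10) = -711/55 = -12.93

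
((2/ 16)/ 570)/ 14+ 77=4915681/ 63840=77.00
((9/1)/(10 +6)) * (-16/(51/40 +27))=-120/377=-0.32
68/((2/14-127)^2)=833/197136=0.00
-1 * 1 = -1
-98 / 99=-0.99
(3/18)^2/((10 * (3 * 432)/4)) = 1/116640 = 0.00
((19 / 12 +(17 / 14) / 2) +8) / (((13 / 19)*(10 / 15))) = 2033 / 91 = 22.34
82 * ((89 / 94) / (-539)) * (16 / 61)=-58384 / 1545313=-0.04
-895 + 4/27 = -24161/27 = -894.85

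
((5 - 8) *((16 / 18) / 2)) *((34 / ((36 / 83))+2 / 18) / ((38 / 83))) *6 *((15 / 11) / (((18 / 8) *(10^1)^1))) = -52124 / 627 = -83.13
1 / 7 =0.14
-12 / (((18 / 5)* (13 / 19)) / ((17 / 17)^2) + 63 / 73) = -27740 / 7689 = -3.61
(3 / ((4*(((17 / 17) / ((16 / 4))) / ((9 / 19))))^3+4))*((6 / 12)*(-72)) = -78732 / 9775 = -8.05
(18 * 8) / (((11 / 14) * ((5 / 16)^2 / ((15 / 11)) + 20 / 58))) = 6414336 / 14575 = 440.09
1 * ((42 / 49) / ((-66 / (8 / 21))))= -8 / 1617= -0.00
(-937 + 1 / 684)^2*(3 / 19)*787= 323269522944763 / 2963088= 109098860.02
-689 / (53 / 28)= -364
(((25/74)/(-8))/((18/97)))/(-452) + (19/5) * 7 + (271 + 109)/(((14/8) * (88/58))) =314716644217/1854357120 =169.72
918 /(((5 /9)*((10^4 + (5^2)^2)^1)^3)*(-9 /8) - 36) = -7344 /5997314453413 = -0.00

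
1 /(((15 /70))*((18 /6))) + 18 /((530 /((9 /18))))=7501 /4770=1.57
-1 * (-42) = 42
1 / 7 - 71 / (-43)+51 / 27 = 9977 / 2709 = 3.68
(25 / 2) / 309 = 25 / 618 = 0.04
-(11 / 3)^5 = -161051 / 243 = -662.76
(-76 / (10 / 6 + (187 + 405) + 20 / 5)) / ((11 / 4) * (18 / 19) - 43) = 8664 / 2752255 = 0.00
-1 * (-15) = 15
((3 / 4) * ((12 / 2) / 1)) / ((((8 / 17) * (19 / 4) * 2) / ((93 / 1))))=14229 / 152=93.61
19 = 19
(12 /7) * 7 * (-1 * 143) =-1716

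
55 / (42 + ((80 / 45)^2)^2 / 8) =360855 / 283754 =1.27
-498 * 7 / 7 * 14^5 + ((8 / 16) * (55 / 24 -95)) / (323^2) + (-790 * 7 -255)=-1341297710933729 / 5007792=-267842137.00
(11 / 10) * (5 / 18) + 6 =227 / 36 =6.31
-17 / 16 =-1.06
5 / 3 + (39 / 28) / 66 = 3119 / 1848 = 1.69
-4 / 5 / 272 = -1 / 340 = -0.00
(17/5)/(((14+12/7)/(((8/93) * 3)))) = 476/8525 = 0.06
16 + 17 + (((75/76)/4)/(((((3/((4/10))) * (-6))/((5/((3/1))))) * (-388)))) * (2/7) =122611129/3715488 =33.00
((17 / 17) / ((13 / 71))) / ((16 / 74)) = 2627 / 104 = 25.26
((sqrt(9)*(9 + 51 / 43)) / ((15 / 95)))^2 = 69255684 / 1849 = 37455.75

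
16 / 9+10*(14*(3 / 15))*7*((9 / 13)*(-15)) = -237932 / 117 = -2033.61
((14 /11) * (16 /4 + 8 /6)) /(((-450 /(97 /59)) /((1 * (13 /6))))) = -70616 /1314225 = -0.05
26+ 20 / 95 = 498 / 19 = 26.21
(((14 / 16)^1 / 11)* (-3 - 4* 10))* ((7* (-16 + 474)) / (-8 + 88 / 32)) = 68929 / 33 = 2088.76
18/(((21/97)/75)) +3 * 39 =6352.71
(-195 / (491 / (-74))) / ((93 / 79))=379990 / 15221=24.96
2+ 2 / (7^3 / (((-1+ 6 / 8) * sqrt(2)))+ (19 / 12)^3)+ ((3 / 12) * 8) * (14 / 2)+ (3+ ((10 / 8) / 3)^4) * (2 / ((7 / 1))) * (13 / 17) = 57773480697531751979 / 3467371563356932224-4096770048 * sqrt(2) / 2810337207047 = 16.66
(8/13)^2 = 64/169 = 0.38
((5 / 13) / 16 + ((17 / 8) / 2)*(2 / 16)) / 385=261 / 640640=0.00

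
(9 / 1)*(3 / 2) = 27 / 2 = 13.50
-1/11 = -0.09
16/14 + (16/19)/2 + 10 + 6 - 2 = 2070/133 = 15.56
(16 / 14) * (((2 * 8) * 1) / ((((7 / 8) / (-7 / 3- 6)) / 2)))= -51200 / 147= -348.30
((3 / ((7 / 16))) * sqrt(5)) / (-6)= -8 * sqrt(5) / 7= -2.56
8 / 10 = 4 / 5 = 0.80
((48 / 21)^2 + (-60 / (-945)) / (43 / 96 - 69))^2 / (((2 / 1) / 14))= 191.00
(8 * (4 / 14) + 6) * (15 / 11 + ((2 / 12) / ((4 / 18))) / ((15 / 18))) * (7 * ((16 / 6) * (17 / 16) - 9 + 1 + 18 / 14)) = -392341 / 770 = -509.53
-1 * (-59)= 59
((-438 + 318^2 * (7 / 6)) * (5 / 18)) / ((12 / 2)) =16325 / 3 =5441.67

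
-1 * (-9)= 9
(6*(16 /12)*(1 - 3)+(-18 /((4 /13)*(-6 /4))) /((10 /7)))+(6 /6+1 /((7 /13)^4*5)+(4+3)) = 104103 /4802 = 21.68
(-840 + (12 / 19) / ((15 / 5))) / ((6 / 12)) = -31912 / 19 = -1679.58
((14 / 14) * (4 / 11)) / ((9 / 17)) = 68 / 99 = 0.69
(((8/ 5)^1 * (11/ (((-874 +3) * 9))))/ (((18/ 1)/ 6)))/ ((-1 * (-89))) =-88/ 10465065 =-0.00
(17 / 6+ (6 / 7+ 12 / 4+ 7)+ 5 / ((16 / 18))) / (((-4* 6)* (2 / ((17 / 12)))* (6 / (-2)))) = 55165 / 290304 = 0.19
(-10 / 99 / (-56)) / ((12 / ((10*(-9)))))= -25 / 1848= -0.01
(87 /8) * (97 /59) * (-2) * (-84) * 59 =177219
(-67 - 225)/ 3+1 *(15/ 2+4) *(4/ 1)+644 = 1778/ 3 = 592.67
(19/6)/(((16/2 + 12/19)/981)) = 118047/328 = 359.90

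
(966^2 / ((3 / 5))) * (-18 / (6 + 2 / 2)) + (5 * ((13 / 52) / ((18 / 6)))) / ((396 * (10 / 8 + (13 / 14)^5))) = -1239529168534370 / 309941181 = -3999240.00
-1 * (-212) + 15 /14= 2983 /14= 213.07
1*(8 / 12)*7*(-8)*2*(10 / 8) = -280 / 3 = -93.33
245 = 245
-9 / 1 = -9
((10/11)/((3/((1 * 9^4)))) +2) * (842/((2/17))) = 156681044/11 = 14243731.27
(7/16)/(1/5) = 35/16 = 2.19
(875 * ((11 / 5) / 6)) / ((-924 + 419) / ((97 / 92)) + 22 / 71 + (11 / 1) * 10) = -1893925 / 2176248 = -0.87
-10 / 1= -10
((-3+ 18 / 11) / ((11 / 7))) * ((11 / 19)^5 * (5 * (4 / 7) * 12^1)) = -4791600 / 2476099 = -1.94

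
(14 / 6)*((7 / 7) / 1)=2.33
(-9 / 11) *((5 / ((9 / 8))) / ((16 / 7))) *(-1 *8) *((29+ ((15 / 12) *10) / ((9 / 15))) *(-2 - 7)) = -62790 / 11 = -5708.18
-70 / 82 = -35 / 41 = -0.85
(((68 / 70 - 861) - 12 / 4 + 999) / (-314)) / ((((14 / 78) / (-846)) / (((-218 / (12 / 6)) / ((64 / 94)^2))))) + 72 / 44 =-207938112467913 / 433269760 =-479927.59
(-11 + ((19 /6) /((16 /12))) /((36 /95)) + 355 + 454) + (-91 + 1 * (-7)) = 203405 /288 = 706.27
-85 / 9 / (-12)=0.79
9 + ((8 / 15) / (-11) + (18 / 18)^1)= 1642 / 165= 9.95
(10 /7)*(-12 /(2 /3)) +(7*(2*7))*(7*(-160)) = -768500 /7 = -109785.71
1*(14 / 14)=1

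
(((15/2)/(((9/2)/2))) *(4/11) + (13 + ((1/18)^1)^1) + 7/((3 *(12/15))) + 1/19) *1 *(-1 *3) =-129691/2508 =-51.71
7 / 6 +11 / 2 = 20 / 3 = 6.67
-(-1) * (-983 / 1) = -983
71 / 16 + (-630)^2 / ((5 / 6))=7620551 / 16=476284.44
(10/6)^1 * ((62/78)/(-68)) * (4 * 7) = -1085/1989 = -0.55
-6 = -6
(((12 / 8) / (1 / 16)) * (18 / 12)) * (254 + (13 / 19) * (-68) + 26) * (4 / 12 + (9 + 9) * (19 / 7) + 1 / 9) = 55112864 / 133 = 414382.44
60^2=3600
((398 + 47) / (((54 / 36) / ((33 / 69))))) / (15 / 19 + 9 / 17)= 1581085 / 14697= 107.58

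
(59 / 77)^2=3481 / 5929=0.59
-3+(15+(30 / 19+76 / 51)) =15.07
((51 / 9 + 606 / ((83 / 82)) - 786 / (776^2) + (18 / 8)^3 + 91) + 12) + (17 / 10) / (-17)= 538782043883 / 749709120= 718.65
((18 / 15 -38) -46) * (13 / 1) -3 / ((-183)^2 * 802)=-48183571337 / 44763630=-1076.40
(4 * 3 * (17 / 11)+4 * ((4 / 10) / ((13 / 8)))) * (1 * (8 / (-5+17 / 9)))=-251352 / 5005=-50.22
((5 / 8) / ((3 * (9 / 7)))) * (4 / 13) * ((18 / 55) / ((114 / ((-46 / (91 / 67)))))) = -1541 / 317889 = -0.00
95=95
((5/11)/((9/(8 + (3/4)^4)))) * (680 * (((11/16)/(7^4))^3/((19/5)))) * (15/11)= 248826875/103409696172539904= 0.00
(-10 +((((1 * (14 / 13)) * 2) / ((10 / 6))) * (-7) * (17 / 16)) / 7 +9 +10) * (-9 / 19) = -17847 / 4940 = -3.61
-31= -31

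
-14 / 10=-7 / 5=-1.40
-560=-560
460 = 460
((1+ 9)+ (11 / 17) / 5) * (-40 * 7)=-48216 / 17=-2836.24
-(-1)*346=346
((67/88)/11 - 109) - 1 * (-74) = -34.93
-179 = -179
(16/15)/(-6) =-8/45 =-0.18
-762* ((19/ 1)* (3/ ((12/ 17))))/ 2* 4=-123063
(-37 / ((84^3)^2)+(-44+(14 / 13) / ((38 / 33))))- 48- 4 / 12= -7930670163084211 / 86770613809152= -91.40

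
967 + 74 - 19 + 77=1099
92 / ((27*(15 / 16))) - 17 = -13.37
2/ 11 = 0.18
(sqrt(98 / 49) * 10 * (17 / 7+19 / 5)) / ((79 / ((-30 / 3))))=-4360 * sqrt(2) / 553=-11.15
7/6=1.17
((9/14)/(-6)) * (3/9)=-1/28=-0.04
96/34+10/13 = 3.59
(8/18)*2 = 8/9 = 0.89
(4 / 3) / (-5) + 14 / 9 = 58 / 45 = 1.29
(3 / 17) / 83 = 3 / 1411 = 0.00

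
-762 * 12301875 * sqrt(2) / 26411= -9374028750 * sqrt(2) / 26411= -501945.35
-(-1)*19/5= 3.80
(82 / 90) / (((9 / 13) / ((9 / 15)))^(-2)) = 205 / 169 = 1.21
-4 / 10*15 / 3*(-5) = 10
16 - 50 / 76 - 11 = 165 / 38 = 4.34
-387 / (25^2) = -387 / 625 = -0.62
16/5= 3.20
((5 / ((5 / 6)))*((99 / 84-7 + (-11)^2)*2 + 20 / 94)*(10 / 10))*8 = 3641160 / 329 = 11067.36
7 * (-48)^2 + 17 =16145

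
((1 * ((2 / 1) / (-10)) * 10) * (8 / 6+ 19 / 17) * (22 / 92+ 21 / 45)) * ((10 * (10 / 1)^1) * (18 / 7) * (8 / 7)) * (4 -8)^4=-4986880000 / 19159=-260289.16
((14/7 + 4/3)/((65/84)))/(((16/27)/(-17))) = -123.58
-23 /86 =-0.27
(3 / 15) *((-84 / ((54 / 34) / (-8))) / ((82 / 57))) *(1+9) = 72352 / 123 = 588.23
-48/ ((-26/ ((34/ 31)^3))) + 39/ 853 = 819735525/ 330352399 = 2.48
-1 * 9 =-9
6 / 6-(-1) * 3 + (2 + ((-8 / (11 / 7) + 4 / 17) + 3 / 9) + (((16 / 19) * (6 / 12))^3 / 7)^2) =1911197794885 / 1293244222809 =1.48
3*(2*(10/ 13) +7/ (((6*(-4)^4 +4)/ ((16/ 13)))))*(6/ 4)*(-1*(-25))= 24840/ 143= 173.71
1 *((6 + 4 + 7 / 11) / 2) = 117 / 22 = 5.32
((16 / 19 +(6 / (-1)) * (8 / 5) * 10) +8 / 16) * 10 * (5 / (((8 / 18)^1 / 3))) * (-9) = 21851775 / 76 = 287523.36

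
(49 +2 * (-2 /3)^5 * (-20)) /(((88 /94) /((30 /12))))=3098945 /21384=144.92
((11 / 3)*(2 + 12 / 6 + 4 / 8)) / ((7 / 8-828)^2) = 0.00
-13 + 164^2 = 26883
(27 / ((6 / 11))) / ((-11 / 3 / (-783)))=10570.50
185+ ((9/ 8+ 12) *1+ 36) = 1873/ 8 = 234.12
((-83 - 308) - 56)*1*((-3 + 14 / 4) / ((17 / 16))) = -3576 / 17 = -210.35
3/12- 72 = -71.75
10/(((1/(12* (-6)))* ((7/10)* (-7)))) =7200/49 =146.94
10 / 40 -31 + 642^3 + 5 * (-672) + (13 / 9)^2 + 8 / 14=600126180991 / 2268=264605899.91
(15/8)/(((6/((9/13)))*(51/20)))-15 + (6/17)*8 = -10689/884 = -12.09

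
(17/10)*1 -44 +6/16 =-1677/40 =-41.92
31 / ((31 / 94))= 94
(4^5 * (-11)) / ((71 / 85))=-957440 / 71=-13485.07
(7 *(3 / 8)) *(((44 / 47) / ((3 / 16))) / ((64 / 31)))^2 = 813967 / 53016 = 15.35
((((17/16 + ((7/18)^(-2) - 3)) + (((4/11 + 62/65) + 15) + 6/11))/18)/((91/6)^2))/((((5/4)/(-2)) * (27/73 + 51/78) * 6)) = -881340899/650437562775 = -0.00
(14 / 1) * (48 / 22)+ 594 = 6870 / 11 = 624.55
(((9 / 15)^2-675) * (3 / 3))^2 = 284461956 / 625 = 455139.13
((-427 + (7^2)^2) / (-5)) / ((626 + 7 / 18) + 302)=-35532 / 83555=-0.43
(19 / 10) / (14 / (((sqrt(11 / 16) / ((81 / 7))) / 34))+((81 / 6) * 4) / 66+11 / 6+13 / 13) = -7953 / 50584714585+4362336 * sqrt(11) / 50584714585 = 0.00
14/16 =7/8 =0.88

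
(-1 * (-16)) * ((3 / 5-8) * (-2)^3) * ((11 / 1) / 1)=52096 / 5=10419.20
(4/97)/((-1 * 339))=-4/32883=-0.00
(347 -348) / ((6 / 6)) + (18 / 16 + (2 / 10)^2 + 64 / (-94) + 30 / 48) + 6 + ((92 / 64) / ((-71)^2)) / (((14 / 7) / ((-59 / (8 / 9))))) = 9249152637 / 1516332800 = 6.10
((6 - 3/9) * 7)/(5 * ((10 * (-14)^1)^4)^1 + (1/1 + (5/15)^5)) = 9639/466754400244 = 0.00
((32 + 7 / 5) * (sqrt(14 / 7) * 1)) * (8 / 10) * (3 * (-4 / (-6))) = 1336 * sqrt(2) / 25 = 75.58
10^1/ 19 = 10/ 19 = 0.53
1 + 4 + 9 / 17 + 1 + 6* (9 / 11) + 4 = 2887 / 187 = 15.44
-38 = -38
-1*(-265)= 265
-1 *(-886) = 886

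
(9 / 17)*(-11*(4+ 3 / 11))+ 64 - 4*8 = 121 / 17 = 7.12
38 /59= 0.64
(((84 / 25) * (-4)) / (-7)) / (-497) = -48 / 12425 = -0.00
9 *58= 522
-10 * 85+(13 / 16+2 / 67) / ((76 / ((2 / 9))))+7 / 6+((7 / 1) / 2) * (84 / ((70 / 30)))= -88335715 / 122208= -722.83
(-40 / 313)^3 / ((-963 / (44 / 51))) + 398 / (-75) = -199798001662426 / 37650390464025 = -5.31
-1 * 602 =-602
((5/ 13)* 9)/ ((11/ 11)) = 45/ 13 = 3.46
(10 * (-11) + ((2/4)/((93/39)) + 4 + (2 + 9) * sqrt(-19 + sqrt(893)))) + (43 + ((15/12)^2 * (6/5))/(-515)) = -1604009/25544 + 11 * sqrt(-19 + sqrt(893)) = -26.51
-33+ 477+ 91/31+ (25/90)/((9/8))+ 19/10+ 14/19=214604261/477090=449.82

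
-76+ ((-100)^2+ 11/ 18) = 178643/ 18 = 9924.61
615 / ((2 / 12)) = 3690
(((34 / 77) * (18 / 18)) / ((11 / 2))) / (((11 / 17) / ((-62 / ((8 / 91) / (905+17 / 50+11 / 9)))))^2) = 929555144602072605071 / 11859210000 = 78382552008.28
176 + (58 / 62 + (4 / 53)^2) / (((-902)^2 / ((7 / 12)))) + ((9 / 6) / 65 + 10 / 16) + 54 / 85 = 11103164546579939 / 62629475280944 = 177.28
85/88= 0.97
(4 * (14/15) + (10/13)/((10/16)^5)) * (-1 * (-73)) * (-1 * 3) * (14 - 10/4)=-241446916/8125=-29716.54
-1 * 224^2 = -50176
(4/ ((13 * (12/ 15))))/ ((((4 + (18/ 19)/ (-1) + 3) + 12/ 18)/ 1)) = 285/ 4979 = 0.06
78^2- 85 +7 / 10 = 59997 / 10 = 5999.70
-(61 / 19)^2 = -3721 / 361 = -10.31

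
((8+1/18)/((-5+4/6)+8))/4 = 145/264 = 0.55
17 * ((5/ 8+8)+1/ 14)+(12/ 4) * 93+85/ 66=791179/ 1848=428.13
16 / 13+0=16 / 13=1.23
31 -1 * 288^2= -82913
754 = 754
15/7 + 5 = 50/7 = 7.14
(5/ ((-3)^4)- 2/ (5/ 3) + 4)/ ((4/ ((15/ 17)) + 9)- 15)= -1159/ 594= -1.95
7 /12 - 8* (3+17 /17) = -377 /12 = -31.42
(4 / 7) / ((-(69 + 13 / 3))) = -3 / 385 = -0.01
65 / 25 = 2.60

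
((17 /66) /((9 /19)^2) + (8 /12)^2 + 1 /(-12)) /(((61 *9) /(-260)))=-1048775 /1467477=-0.71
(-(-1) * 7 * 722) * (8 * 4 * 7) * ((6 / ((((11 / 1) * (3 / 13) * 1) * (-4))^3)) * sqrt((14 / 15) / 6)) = -77725466 * sqrt(35) / 179685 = -2559.09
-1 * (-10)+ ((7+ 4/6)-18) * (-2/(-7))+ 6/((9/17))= 18.38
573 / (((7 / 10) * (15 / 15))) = 5730 / 7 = 818.57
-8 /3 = -2.67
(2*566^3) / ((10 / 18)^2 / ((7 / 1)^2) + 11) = 359832508812 / 10921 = 32948677.67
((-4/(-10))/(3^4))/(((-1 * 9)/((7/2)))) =-7/3645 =-0.00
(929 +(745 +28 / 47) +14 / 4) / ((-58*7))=-157741 / 38164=-4.13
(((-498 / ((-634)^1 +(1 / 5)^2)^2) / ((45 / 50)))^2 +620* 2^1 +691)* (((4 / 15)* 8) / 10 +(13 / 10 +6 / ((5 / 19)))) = 3999152897341531682332013 / 85180704984479161350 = 46949.05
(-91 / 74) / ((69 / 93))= -2821 / 1702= -1.66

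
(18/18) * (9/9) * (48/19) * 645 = 30960/19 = 1629.47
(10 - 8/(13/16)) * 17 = 34/13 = 2.62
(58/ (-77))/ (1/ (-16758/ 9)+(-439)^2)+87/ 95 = 0.92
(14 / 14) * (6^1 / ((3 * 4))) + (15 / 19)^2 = 811 / 722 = 1.12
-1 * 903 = -903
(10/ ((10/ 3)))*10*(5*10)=1500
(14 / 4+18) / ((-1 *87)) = -43 / 174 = -0.25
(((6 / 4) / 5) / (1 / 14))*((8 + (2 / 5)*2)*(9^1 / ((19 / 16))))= 133056 / 475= 280.12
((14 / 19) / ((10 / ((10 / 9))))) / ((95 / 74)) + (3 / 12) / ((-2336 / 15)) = 9436709 / 151793280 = 0.06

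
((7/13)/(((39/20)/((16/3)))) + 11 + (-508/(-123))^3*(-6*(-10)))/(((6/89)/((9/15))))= 13184273421913/349429470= 37730.86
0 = 0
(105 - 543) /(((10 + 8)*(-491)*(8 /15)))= 365 /3928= 0.09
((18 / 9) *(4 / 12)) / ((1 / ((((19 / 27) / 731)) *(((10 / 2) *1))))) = 190 / 59211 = 0.00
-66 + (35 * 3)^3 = 1157559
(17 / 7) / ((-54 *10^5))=-17 / 37800000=-0.00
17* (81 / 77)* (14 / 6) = 459 / 11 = 41.73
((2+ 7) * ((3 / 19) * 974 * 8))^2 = 44261427456 / 361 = 122607832.29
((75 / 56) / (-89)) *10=-375 / 2492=-0.15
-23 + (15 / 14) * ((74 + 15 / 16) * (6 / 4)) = 43651 / 448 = 97.44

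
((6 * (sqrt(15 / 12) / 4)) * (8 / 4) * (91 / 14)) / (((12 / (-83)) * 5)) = -1079 * sqrt(5) / 80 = -30.16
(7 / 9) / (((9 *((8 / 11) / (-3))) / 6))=-77 / 36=-2.14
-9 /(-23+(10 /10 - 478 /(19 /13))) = 171 /6632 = 0.03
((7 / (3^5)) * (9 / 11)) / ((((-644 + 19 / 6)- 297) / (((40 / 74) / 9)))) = -280 / 185505309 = -0.00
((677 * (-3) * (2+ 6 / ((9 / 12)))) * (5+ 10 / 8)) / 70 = -50775 / 28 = -1813.39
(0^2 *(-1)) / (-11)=0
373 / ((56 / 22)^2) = 45133 / 784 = 57.57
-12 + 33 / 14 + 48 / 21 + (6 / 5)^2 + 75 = 24179 / 350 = 69.08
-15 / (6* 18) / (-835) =1 / 6012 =0.00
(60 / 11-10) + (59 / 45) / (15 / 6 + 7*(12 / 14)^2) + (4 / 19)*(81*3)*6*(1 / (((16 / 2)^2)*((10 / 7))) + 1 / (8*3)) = 11.77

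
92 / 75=1.23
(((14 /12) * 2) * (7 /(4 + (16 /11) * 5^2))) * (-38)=-10241 /666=-15.38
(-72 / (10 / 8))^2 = 82944 / 25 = 3317.76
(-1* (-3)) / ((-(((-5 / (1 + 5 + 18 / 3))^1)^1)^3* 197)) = 5184 / 24625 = 0.21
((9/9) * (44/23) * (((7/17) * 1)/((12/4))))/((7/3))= 44/391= 0.11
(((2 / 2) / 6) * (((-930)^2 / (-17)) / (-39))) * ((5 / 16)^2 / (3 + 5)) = 600625 / 226304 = 2.65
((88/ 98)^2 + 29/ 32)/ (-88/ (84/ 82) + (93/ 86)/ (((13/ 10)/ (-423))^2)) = 2868597381/ 191633355629632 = 0.00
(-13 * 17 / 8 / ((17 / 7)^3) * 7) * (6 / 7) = -13377 / 1156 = -11.57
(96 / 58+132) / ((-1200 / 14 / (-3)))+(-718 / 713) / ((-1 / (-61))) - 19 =-78313971 / 1033850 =-75.75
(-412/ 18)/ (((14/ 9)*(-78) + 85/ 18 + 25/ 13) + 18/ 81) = 5356/ 26785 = 0.20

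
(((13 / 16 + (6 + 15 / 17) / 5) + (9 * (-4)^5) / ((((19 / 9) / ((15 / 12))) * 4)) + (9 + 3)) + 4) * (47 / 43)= -1634716259 / 1111120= -1471.23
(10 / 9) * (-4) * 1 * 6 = -80 / 3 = -26.67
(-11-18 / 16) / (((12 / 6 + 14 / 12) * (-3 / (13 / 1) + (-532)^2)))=-3783 / 279627484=-0.00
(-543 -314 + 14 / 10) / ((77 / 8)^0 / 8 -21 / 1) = 34224 / 835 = 40.99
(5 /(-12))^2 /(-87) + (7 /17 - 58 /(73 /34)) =-413617889 /15547248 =-26.60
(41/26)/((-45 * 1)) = -41/1170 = -0.04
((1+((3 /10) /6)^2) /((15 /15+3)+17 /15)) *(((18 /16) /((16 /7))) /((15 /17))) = 61353 /563200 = 0.11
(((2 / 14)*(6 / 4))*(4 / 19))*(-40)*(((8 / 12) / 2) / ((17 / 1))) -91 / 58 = -210391 / 131138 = -1.60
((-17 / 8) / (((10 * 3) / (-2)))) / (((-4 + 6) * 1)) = 17 / 240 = 0.07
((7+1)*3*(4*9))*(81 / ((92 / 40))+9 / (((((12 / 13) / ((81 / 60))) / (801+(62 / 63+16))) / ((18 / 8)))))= 33747087429 / 1610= 20960923.87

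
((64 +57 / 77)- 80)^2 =232.86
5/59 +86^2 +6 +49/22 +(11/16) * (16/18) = 7404.92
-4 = -4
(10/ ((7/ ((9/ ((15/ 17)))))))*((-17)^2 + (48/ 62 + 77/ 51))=921040/ 217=4244.42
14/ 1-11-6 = -3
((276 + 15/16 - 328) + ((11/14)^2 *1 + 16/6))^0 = 1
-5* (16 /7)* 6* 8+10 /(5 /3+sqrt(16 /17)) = -1061190 /1967 - 360* sqrt(17) /281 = -544.78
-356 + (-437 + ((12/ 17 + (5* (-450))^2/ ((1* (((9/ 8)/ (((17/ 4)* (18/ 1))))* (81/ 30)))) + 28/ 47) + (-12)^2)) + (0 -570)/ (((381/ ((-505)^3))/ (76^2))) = 112940953994596103/ 101473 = 1113014831478.29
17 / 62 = 0.27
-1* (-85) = 85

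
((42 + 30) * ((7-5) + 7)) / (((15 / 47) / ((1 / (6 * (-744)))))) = -141 / 310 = -0.45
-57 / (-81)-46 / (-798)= 2734 / 3591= 0.76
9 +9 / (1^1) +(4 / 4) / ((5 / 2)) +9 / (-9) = 87 / 5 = 17.40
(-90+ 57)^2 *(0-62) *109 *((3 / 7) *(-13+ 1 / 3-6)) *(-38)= -2237276448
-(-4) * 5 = 20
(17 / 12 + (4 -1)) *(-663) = -11713 / 4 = -2928.25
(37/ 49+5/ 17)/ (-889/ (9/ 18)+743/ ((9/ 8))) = -3933/ 4189157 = -0.00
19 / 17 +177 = 3028 / 17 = 178.12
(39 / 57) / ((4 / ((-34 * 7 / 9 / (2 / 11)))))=-17017 / 684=-24.88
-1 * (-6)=6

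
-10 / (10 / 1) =-1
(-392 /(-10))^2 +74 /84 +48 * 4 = 1815997 /1050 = 1729.52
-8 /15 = -0.53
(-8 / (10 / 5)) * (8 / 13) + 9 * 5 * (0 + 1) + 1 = 43.54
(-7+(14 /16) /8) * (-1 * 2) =441 /32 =13.78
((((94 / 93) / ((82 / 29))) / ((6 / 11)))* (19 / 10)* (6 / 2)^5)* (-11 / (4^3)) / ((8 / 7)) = -45.50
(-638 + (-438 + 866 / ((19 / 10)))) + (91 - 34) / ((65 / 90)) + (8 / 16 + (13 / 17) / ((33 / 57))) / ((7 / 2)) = -174842475 / 323323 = -540.77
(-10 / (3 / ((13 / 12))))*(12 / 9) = -130 / 27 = -4.81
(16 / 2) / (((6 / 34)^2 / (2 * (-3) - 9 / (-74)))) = -167620 / 111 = -1510.09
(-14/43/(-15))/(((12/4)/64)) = 896/1935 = 0.46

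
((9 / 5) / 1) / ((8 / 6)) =1.35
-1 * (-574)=574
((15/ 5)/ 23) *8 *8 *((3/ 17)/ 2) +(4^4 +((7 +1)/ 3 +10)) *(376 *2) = 202038.07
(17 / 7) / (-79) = -17 / 553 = -0.03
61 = 61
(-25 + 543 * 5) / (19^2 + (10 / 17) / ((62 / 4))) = 1417630 / 190267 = 7.45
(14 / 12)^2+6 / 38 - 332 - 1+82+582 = 227443 / 684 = 332.52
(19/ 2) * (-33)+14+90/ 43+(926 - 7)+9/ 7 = 374973/ 602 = 622.88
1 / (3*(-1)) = -1 / 3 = -0.33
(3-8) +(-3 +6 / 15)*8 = -129 / 5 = -25.80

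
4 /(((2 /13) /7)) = 182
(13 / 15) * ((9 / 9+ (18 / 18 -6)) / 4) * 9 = -39 / 5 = -7.80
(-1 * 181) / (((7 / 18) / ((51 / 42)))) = -565.16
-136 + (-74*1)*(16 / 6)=-1000 / 3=-333.33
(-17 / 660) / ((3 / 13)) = -221 / 1980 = -0.11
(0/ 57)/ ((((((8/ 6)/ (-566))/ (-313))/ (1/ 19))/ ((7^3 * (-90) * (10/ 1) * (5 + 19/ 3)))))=0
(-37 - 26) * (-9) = 567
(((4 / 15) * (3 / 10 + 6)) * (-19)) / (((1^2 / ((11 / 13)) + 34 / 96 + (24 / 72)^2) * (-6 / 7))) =1474704 / 65225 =22.61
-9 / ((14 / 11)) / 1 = -7.07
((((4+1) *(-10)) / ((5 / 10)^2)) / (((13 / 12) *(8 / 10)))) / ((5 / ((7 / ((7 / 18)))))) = -830.77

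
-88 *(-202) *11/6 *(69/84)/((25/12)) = 2248664/175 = 12849.51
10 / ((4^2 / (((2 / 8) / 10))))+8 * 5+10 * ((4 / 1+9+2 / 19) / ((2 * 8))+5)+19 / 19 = 120635 / 1216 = 99.21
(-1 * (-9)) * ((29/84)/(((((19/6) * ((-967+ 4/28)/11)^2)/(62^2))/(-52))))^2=94166471300382481/1315001107547136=71.61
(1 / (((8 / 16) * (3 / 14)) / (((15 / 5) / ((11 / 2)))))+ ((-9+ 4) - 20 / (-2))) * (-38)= -4218 / 11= -383.45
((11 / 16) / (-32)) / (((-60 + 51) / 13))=143 / 4608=0.03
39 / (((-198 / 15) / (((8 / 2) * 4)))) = -520 / 11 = -47.27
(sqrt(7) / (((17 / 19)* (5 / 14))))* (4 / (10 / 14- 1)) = -3724* sqrt(7) / 85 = -115.92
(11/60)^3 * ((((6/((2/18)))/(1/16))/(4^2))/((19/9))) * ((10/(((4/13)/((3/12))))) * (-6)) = -7.68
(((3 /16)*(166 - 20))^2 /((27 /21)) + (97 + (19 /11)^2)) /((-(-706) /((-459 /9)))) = -269684685 /5467264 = -49.33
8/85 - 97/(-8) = 8309/680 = 12.22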